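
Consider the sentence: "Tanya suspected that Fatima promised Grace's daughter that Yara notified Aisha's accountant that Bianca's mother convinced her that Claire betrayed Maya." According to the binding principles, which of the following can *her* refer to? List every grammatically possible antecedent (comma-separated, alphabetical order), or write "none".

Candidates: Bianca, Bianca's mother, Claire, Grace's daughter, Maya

*her* is a pronoun; Principle B requires it to be free in its binding domain — the clause headed by 'convinced'.
— Bianca: possessor inside the subject DP of the clause headed by 'convinced'; does not c-command the pronoun — Principle B does not apply; allowed.
— Bianca's mother: subject of the clause headed by 'convinced'; c-commands the pronoun within its binding domain — blocked (Principle B).
— Claire: subject of the clause headed by 'betrayed'; is c-commanded by the pronoun; coreference would bind this R-expression — blocked (Principle C).
— Grace's daughter: object of the clause headed by 'promised'; c-commands the pronoun but lies outside its binding domain — allowed.
— Maya: object of the clause headed by 'betrayed'; is c-commanded by the pronoun; coreference would bind this R-expression — blocked (Principle C).

Bianca, Grace's daughter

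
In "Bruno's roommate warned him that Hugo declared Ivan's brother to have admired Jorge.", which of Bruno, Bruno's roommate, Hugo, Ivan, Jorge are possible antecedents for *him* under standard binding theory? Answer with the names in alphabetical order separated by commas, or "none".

*him* is a pronoun; Principle B requires it to be free in its binding domain — the matrix clause.
— Bruno: possessor inside the subject DP of the matrix clause; does not c-command the pronoun — Principle B does not apply; allowed.
— Bruno's roommate: subject of the matrix clause; c-commands the pronoun within its binding domain — blocked (Principle B).
— Hugo: subject of the clause headed by 'declared'; is c-commanded by the pronoun; coreference would bind this R-expression — blocked (Principle C).
— Ivan: possessor inside the subject DP of the clause headed by 'admired'; is c-commanded by the pronoun; coreference would bind this R-expression — blocked (Principle C).
— Jorge: object of the clause headed by 'admired'; is c-commanded by the pronoun; coreference would bind this R-expression — blocked (Principle C).

Bruno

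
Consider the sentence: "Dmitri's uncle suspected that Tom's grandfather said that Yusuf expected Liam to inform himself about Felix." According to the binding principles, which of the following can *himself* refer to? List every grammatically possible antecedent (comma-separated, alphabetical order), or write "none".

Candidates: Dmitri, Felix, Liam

Liam

*himself* is a reflexive; Principle A requires it to be bound within its binding domain — the clause headed by 'inform'.
— Dmitri: possessor inside the subject DP of the matrix clause; does not c-command the reflexive — cannot bind it (Principle A).
— Felix: second object of the clause headed by 'inform'; does not c-command the reflexive — cannot bind it (Principle A).
— Liam: subject of the clause headed by 'inform'; c-commands the reflexive within its binding domain — allowed (Principle A).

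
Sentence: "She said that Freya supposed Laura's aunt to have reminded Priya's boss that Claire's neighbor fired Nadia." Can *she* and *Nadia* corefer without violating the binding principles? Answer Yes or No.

No

*Nadia* is an R-expression; Principle C requires it to be free (not bound by any c-commanding expression).
— she: subject of the matrix clause; the pronoun c-commands the R-expression — coreference blocked (Principle C).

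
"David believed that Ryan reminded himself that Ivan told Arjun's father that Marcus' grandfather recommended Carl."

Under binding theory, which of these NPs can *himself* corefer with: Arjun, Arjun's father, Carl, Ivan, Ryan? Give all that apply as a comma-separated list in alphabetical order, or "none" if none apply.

*himself* is a reflexive; Principle A requires it to be bound within its binding domain — the clause headed by 'reminded'.
— Arjun: possessor inside the object DP of the clause headed by 'told'; does not c-command the reflexive — cannot bind it (Principle A).
— Arjun's father: object of the clause headed by 'told'; does not c-command the reflexive — cannot bind it (Principle A).
— Carl: object of the clause headed by 'recommended'; does not c-command the reflexive — cannot bind it (Principle A).
— Ivan: subject of the clause headed by 'told'; does not c-command the reflexive — cannot bind it (Principle A).
— Ryan: subject of the clause headed by 'reminded'; c-commands the reflexive within its binding domain — allowed (Principle A).

Ryan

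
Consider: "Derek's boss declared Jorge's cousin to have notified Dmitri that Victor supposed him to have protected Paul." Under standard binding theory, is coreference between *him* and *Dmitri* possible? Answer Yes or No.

*Dmitri* is an R-expression; Principle C requires it to be free (not bound by any c-commanding expression).
— him: subject of the clause headed by 'protected'; the pronoun does not c-command the R-expression — coreference allowed.

Yes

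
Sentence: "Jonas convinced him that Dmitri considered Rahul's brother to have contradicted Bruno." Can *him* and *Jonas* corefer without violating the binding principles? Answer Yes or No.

No

*Jonas* is an R-expression; Principle C requires it to be free (not bound by any c-commanding expression).
— him: object of the matrix clause; the R-expression locally c-commands the pronoun — coreference blocked (Principle B on the pronoun).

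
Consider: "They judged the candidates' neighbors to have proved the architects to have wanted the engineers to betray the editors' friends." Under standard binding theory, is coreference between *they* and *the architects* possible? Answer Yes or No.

*the architects* is an R-expression; Principle C requires it to be free (not bound by any c-commanding expression).
— they: subject of the matrix clause; the pronoun c-commands the R-expression — coreference blocked (Principle C).

No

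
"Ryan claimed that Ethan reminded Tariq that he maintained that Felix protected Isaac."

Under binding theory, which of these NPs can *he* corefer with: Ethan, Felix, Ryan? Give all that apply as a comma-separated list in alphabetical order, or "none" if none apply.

*he* is a pronoun; Principle B requires it to be free in its binding domain — the clause headed by 'maintained'.
— Ethan: subject of the clause headed by 'reminded'; c-commands the pronoun but lies outside its binding domain — allowed.
— Felix: subject of the clause headed by 'protected'; is c-commanded by the pronoun; coreference would bind this R-expression — blocked (Principle C).
— Ryan: subject of the matrix clause; c-commands the pronoun but lies outside its binding domain — allowed.

Ethan, Ryan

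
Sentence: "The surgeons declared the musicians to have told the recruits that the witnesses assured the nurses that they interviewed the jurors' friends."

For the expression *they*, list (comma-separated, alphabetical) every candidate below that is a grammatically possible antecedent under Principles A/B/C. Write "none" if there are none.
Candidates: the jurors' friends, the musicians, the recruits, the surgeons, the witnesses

*they* is a pronoun; Principle B requires it to be free in its binding domain — the clause headed by 'interviewed'.
— the jurors' friends: object of the clause headed by 'interviewed'; is c-commanded by the pronoun; coreference would bind this R-expression — blocked (Principle C).
— the musicians: subject of the clause headed by 'told'; c-commands the pronoun but lies outside its binding domain — allowed.
— the recruits: object of the clause headed by 'told'; c-commands the pronoun but lies outside its binding domain — allowed.
— the surgeons: subject of the matrix clause; c-commands the pronoun but lies outside its binding domain — allowed.
— the witnesses: subject of the clause headed by 'assured'; c-commands the pronoun but lies outside its binding domain — allowed.

the musicians, the recruits, the surgeons, the witnesses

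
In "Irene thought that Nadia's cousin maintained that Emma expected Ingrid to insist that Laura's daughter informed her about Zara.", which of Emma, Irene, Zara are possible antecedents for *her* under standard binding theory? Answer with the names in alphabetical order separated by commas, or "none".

*her* is a pronoun; Principle B requires it to be free in its binding domain — the clause headed by 'informed'.
— Emma: subject of the clause headed by 'expected'; c-commands the pronoun but lies outside its binding domain — allowed.
— Irene: subject of the matrix clause; c-commands the pronoun but lies outside its binding domain — allowed.
— Zara: second object of the clause headed by 'informed'; is c-commanded by the pronoun; coreference would bind this R-expression — blocked (Principle C).

Emma, Irene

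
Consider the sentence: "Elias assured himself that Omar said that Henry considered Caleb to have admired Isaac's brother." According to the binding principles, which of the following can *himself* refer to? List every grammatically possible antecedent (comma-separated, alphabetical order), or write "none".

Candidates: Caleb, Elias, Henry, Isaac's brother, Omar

*himself* is a reflexive; Principle A requires it to be bound within its binding domain — the matrix clause.
— Caleb: subject of the clause headed by 'admired'; does not c-command the reflexive — cannot bind it (Principle A).
— Elias: subject of the matrix clause; c-commands the reflexive within its binding domain — allowed (Principle A).
— Henry: subject of the clause headed by 'considered'; does not c-command the reflexive — cannot bind it (Principle A).
— Isaac's brother: object of the clause headed by 'admired'; does not c-command the reflexive — cannot bind it (Principle A).
— Omar: subject of the clause headed by 'said'; does not c-command the reflexive — cannot bind it (Principle A).

Elias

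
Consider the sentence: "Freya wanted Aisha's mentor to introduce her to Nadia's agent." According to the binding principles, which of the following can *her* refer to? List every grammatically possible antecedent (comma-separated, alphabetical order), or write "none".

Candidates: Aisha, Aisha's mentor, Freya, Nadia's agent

Aisha, Freya

*her* is a pronoun; Principle B requires it to be free in its binding domain — the clause headed by 'introduce'.
— Aisha: possessor inside the subject DP of the clause headed by 'introduce'; does not c-command the pronoun — Principle B does not apply; allowed.
— Aisha's mentor: subject of the clause headed by 'introduce'; c-commands the pronoun within its binding domain — blocked (Principle B).
— Freya: subject of the matrix clause; c-commands the pronoun but lies outside its binding domain — allowed.
— Nadia's agent: second object of the clause headed by 'introduce'; is c-commanded by the pronoun; coreference would bind this R-expression — blocked (Principle C).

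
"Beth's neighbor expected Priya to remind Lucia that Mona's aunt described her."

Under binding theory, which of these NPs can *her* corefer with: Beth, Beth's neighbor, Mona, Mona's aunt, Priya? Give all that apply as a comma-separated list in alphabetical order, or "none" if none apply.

Beth, Beth's neighbor, Mona, Priya

*her* is a pronoun; Principle B requires it to be free in its binding domain — the clause headed by 'described'.
— Beth: possessor inside the subject DP of the matrix clause; does not c-command the pronoun — Principle B does not apply; allowed.
— Beth's neighbor: subject of the matrix clause; c-commands the pronoun but lies outside its binding domain — allowed.
— Mona: possessor inside the subject DP of the clause headed by 'described'; does not c-command the pronoun — Principle B does not apply; allowed.
— Mona's aunt: subject of the clause headed by 'described'; c-commands the pronoun within its binding domain — blocked (Principle B).
— Priya: subject of the clause headed by 'remind'; c-commands the pronoun but lies outside its binding domain — allowed.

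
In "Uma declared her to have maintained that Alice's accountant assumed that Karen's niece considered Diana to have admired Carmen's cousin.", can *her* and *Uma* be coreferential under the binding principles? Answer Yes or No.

No

*Uma* is an R-expression; Principle C requires it to be free (not bound by any c-commanding expression).
— her: subject of the clause headed by 'maintained'; the R-expression locally c-commands the pronoun — coreference blocked (Principle B on the pronoun).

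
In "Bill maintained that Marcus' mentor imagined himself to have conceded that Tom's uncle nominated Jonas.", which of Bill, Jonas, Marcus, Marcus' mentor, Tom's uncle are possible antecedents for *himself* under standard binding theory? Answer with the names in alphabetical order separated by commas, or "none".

Marcus' mentor

*himself* is a reflexive; Principle A requires it to be bound within its binding domain — the clause headed by 'imagined'.
— Bill: subject of the matrix clause; c-commands the reflexive but lies outside its binding domain — cannot bind it (Principle A).
— Jonas: object of the clause headed by 'nominated'; does not c-command the reflexive — cannot bind it (Principle A).
— Marcus: possessor inside the subject DP of the clause headed by 'imagined'; does not c-command the reflexive — cannot bind it (Principle A).
— Marcus' mentor: subject of the clause headed by 'imagined'; c-commands the reflexive within its binding domain — allowed (Principle A).
— Tom's uncle: subject of the clause headed by 'nominated'; does not c-command the reflexive — cannot bind it (Principle A).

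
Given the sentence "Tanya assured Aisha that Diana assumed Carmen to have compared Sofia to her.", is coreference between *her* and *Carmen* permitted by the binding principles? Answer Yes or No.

No

*her* is a pronoun; Principle B requires it to be free in its binding domain — the clause headed by 'compared'.
— Carmen: subject of the clause headed by 'compared'; c-commands the pronoun within its binding domain — blocked (Principle B).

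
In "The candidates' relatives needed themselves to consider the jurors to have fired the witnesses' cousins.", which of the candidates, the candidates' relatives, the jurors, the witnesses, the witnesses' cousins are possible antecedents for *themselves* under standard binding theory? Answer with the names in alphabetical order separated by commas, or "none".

*themselves* is a reflexive; Principle A requires it to be bound within its binding domain — the matrix clause.
— the candidates: possessor inside the subject DP of the matrix clause; does not c-command the reflexive — cannot bind it (Principle A).
— the candidates' relatives: subject of the matrix clause; c-commands the reflexive within its binding domain — allowed (Principle A).
— the jurors: subject of the clause headed by 'fired'; does not c-command the reflexive — cannot bind it (Principle A).
— the witnesses: possessor inside the object DP of the clause headed by 'fired'; does not c-command the reflexive — cannot bind it (Principle A).
— the witnesses' cousins: object of the clause headed by 'fired'; does not c-command the reflexive — cannot bind it (Principle A).

the candidates' relatives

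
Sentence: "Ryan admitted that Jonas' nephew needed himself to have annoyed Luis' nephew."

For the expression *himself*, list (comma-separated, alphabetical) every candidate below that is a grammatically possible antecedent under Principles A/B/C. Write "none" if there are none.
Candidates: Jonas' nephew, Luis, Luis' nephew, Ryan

*himself* is a reflexive; Principle A requires it to be bound within its binding domain — the clause headed by 'needed'.
— Jonas' nephew: subject of the clause headed by 'needed'; c-commands the reflexive within its binding domain — allowed (Principle A).
— Luis: possessor inside the object DP of the clause headed by 'annoyed'; does not c-command the reflexive — cannot bind it (Principle A).
— Luis' nephew: object of the clause headed by 'annoyed'; does not c-command the reflexive — cannot bind it (Principle A).
— Ryan: subject of the matrix clause; c-commands the reflexive but lies outside its binding domain — cannot bind it (Principle A).

Jonas' nephew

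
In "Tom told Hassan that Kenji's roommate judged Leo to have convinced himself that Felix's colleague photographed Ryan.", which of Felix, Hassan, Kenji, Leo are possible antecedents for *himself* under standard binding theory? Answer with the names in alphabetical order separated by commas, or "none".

Leo

*himself* is a reflexive; Principle A requires it to be bound within its binding domain — the clause headed by 'convinced'.
— Felix: possessor inside the subject DP of the clause headed by 'photographed'; does not c-command the reflexive — cannot bind it (Principle A).
— Hassan: object of the matrix clause; c-commands the reflexive but lies outside its binding domain — cannot bind it (Principle A).
— Kenji: possessor inside the subject DP of the clause headed by 'judged'; does not c-command the reflexive — cannot bind it (Principle A).
— Leo: subject of the clause headed by 'convinced'; c-commands the reflexive within its binding domain — allowed (Principle A).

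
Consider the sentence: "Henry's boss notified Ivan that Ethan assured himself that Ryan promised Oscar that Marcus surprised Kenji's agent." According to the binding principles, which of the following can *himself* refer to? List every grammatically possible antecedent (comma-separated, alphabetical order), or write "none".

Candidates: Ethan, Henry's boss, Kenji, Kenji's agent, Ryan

*himself* is a reflexive; Principle A requires it to be bound within its binding domain — the clause headed by 'assured'.
— Ethan: subject of the clause headed by 'assured'; c-commands the reflexive within its binding domain — allowed (Principle A).
— Henry's boss: subject of the matrix clause; c-commands the reflexive but lies outside its binding domain — cannot bind it (Principle A).
— Kenji: possessor inside the object DP of the clause headed by 'surprised'; does not c-command the reflexive — cannot bind it (Principle A).
— Kenji's agent: object of the clause headed by 'surprised'; does not c-command the reflexive — cannot bind it (Principle A).
— Ryan: subject of the clause headed by 'promised'; does not c-command the reflexive — cannot bind it (Principle A).

Ethan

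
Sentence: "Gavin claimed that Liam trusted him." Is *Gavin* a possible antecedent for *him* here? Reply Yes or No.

Yes

*him* is a pronoun; Principle B requires it to be free in its binding domain — the clause headed by 'trusted'.
— Gavin: subject of the matrix clause; c-commands the pronoun but lies outside its binding domain — allowed.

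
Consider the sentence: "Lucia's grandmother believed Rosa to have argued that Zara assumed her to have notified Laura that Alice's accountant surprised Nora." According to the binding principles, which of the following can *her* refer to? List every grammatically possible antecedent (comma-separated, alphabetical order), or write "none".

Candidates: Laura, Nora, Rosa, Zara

*her* is a pronoun; Principle B requires it to be free in its binding domain — the clause headed by 'assumed'.
— Laura: object of the clause headed by 'notified'; is c-commanded by the pronoun; coreference would bind this R-expression — blocked (Principle C).
— Nora: object of the clause headed by 'surprised'; is c-commanded by the pronoun; coreference would bind this R-expression — blocked (Principle C).
— Rosa: subject of the clause headed by 'argued'; c-commands the pronoun but lies outside its binding domain — allowed.
— Zara: subject of the clause headed by 'assumed'; c-commands the pronoun within its binding domain — blocked (Principle B).

Rosa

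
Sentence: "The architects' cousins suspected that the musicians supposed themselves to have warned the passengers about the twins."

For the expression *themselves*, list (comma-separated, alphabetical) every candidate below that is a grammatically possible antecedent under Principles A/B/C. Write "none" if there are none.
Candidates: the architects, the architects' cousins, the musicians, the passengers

the musicians

*themselves* is a reflexive; Principle A requires it to be bound within its binding domain — the clause headed by 'supposed'.
— the architects: possessor inside the subject DP of the matrix clause; does not c-command the reflexive — cannot bind it (Principle A).
— the architects' cousins: subject of the matrix clause; c-commands the reflexive but lies outside its binding domain — cannot bind it (Principle A).
— the musicians: subject of the clause headed by 'supposed'; c-commands the reflexive within its binding domain — allowed (Principle A).
— the passengers: object of the clause headed by 'warned'; does not c-command the reflexive — cannot bind it (Principle A).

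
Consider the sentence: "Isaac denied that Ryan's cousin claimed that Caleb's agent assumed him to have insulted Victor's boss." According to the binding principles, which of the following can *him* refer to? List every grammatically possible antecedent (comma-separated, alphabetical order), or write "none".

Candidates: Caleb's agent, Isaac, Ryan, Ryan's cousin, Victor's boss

*him* is a pronoun; Principle B requires it to be free in its binding domain — the clause headed by 'assumed'.
— Caleb's agent: subject of the clause headed by 'assumed'; c-commands the pronoun within its binding domain — blocked (Principle B).
— Isaac: subject of the matrix clause; c-commands the pronoun but lies outside its binding domain — allowed.
— Ryan: possessor inside the subject DP of the clause headed by 'claimed'; does not c-command the pronoun — Principle B does not apply; allowed.
— Ryan's cousin: subject of the clause headed by 'claimed'; c-commands the pronoun but lies outside its binding domain — allowed.
— Victor's boss: object of the clause headed by 'insulted'; is c-commanded by the pronoun; coreference would bind this R-expression — blocked (Principle C).

Isaac, Ryan, Ryan's cousin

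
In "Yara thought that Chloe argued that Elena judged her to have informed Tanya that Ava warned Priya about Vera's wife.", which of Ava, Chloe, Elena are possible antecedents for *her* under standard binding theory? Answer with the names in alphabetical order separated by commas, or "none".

Chloe

*her* is a pronoun; Principle B requires it to be free in its binding domain — the clause headed by 'judged'.
— Ava: subject of the clause headed by 'warned'; is c-commanded by the pronoun; coreference would bind this R-expression — blocked (Principle C).
— Chloe: subject of the clause headed by 'argued'; c-commands the pronoun but lies outside its binding domain — allowed.
— Elena: subject of the clause headed by 'judged'; c-commands the pronoun within its binding domain — blocked (Principle B).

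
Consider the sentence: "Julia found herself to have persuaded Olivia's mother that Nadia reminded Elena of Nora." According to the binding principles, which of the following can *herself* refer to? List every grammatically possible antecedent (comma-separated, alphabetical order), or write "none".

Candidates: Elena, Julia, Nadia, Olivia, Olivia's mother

*herself* is a reflexive; Principle A requires it to be bound within its binding domain — the matrix clause.
— Elena: object of the clause headed by 'reminded'; does not c-command the reflexive — cannot bind it (Principle A).
— Julia: subject of the matrix clause; c-commands the reflexive within its binding domain — allowed (Principle A).
— Nadia: subject of the clause headed by 'reminded'; does not c-command the reflexive — cannot bind it (Principle A).
— Olivia: possessor inside the object DP of the clause headed by 'persuaded'; does not c-command the reflexive — cannot bind it (Principle A).
— Olivia's mother: object of the clause headed by 'persuaded'; does not c-command the reflexive — cannot bind it (Principle A).

Julia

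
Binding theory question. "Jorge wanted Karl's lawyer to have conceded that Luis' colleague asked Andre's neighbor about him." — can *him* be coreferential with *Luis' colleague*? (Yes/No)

*him* is a pronoun; Principle B requires it to be free in its binding domain — the clause headed by 'asked'.
— Luis' colleague: subject of the clause headed by 'asked'; c-commands the pronoun within its binding domain — blocked (Principle B).

No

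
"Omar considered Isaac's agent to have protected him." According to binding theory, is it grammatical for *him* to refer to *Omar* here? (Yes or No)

Yes

*Omar* is an R-expression; Principle C requires it to be free (not bound by any c-commanding expression).
— him: object of the clause headed by 'protected'; the pronoun does not c-command the R-expression — coreference allowed.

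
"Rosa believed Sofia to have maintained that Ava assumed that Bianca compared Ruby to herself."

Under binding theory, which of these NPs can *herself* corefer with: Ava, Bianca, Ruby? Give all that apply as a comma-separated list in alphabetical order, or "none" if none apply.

*herself* is a reflexive; Principle A requires it to be bound within its binding domain — the clause headed by 'compared'.
— Ava: subject of the clause headed by 'assumed'; c-commands the reflexive but lies outside its binding domain — cannot bind it (Principle A).
— Bianca: subject of the clause headed by 'compared'; c-commands the reflexive within its binding domain — allowed (Principle A).
— Ruby: object of the clause headed by 'compared'; c-commands the reflexive within its binding domain — allowed (Principle A).

Bianca, Ruby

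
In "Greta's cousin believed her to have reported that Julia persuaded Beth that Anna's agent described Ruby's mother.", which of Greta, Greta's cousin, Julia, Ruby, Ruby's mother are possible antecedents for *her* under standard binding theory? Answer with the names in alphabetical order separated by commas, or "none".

Greta

*her* is a pronoun; Principle B requires it to be free in its binding domain — the matrix clause.
— Greta: possessor inside the subject DP of the matrix clause; does not c-command the pronoun — Principle B does not apply; allowed.
— Greta's cousin: subject of the matrix clause; c-commands the pronoun within its binding domain — blocked (Principle B).
— Julia: subject of the clause headed by 'persuaded'; is c-commanded by the pronoun; coreference would bind this R-expression — blocked (Principle C).
— Ruby: possessor inside the object DP of the clause headed by 'described'; is c-commanded by the pronoun; coreference would bind this R-expression — blocked (Principle C).
— Ruby's mother: object of the clause headed by 'described'; is c-commanded by the pronoun; coreference would bind this R-expression — blocked (Principle C).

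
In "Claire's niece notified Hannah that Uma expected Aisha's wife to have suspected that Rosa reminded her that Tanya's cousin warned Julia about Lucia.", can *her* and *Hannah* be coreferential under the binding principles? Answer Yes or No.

Yes

*Hannah* is an R-expression; Principle C requires it to be free (not bound by any c-commanding expression).
— her: object of the clause headed by 'reminded'; the pronoun does not c-command the R-expression — coreference allowed.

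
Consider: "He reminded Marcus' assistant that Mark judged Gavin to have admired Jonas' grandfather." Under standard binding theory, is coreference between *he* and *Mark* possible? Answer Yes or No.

No

*Mark* is an R-expression; Principle C requires it to be free (not bound by any c-commanding expression).
— he: subject of the matrix clause; the pronoun c-commands the R-expression — coreference blocked (Principle C).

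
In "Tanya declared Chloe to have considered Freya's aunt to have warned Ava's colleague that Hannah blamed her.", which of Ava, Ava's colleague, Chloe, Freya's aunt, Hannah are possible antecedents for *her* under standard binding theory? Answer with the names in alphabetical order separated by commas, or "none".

*her* is a pronoun; Principle B requires it to be free in its binding domain — the clause headed by 'blamed'.
— Ava: possessor inside the object DP of the clause headed by 'warned'; does not c-command the pronoun — Principle B does not apply; allowed.
— Ava's colleague: object of the clause headed by 'warned'; c-commands the pronoun but lies outside its binding domain — allowed.
— Chloe: subject of the clause headed by 'considered'; c-commands the pronoun but lies outside its binding domain — allowed.
— Freya's aunt: subject of the clause headed by 'warned'; c-commands the pronoun but lies outside its binding domain — allowed.
— Hannah: subject of the clause headed by 'blamed'; c-commands the pronoun within its binding domain — blocked (Principle B).

Ava, Ava's colleague, Chloe, Freya's aunt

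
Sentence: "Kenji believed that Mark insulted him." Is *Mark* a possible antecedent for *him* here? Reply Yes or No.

*him* is a pronoun; Principle B requires it to be free in its binding domain — the clause headed by 'insulted'.
— Mark: subject of the clause headed by 'insulted'; c-commands the pronoun within its binding domain — blocked (Principle B).

No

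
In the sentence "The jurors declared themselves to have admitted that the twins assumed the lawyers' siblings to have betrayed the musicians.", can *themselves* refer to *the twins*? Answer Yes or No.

*themselves* is a reflexive; Principle A requires it to be bound within its binding domain — the matrix clause.
— the twins: subject of the clause headed by 'assumed'; does not c-command the reflexive — cannot bind it (Principle A).

No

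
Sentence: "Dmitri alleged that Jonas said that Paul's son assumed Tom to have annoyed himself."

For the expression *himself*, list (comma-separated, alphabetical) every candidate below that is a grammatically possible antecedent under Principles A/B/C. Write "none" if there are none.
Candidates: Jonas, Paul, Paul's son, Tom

Tom

*himself* is a reflexive; Principle A requires it to be bound within its binding domain — the clause headed by 'annoyed'.
— Jonas: subject of the clause headed by 'said'; c-commands the reflexive but lies outside its binding domain — cannot bind it (Principle A).
— Paul: possessor inside the subject DP of the clause headed by 'assumed'; does not c-command the reflexive — cannot bind it (Principle A).
— Paul's son: subject of the clause headed by 'assumed'; c-commands the reflexive but lies outside its binding domain — cannot bind it (Principle A).
— Tom: subject of the clause headed by 'annoyed'; c-commands the reflexive within its binding domain — allowed (Principle A).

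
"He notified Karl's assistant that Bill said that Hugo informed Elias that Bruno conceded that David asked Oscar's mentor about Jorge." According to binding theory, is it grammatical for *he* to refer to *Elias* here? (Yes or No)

*Elias* is an R-expression; Principle C requires it to be free (not bound by any c-commanding expression).
— he: subject of the matrix clause; the pronoun c-commands the R-expression — coreference blocked (Principle C).

No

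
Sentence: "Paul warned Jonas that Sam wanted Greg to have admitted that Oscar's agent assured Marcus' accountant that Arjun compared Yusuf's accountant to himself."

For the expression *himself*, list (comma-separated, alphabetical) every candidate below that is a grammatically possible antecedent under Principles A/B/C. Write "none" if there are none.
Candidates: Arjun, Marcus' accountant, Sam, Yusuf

*himself* is a reflexive; Principle A requires it to be bound within its binding domain — the clause headed by 'compared'.
— Arjun: subject of the clause headed by 'compared'; c-commands the reflexive within its binding domain — allowed (Principle A).
— Marcus' accountant: object of the clause headed by 'assured'; c-commands the reflexive but lies outside its binding domain — cannot bind it (Principle A).
— Sam: subject of the clause headed by 'wanted'; c-commands the reflexive but lies outside its binding domain — cannot bind it (Principle A).
— Yusuf: possessor inside the object DP of the clause headed by 'compared'; does not c-command the reflexive — cannot bind it (Principle A).

Arjun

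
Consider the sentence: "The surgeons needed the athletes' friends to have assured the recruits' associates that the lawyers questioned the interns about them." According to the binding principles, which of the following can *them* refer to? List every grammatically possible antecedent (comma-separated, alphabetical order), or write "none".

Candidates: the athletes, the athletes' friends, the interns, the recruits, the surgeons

*them* is a pronoun; Principle B requires it to be free in its binding domain — the clause headed by 'questioned'.
— the athletes: possessor inside the subject DP of the clause headed by 'assured'; does not c-command the pronoun — Principle B does not apply; allowed.
— the athletes' friends: subject of the clause headed by 'assured'; c-commands the pronoun but lies outside its binding domain — allowed.
— the interns: object of the clause headed by 'questioned'; c-commands the pronoun within its binding domain — blocked (Principle B).
— the recruits: possessor inside the object DP of the clause headed by 'assured'; does not c-command the pronoun — Principle B does not apply; allowed.
— the surgeons: subject of the matrix clause; c-commands the pronoun but lies outside its binding domain — allowed.

the athletes, the athletes' friends, the recruits, the surgeons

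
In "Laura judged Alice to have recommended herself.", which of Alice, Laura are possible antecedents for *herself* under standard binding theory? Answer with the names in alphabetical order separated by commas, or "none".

*herself* is a reflexive; Principle A requires it to be bound within its binding domain — the clause headed by 'recommended'.
— Alice: subject of the clause headed by 'recommended'; c-commands the reflexive within its binding domain — allowed (Principle A).
— Laura: subject of the matrix clause; c-commands the reflexive but lies outside its binding domain — cannot bind it (Principle A).

Alice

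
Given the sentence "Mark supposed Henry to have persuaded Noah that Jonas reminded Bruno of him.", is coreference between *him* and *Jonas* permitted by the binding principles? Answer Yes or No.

No

*him* is a pronoun; Principle B requires it to be free in its binding domain — the clause headed by 'reminded'.
— Jonas: subject of the clause headed by 'reminded'; c-commands the pronoun within its binding domain — blocked (Principle B).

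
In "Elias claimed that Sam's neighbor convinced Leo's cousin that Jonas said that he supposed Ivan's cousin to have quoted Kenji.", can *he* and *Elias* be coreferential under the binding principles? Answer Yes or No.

Yes

*Elias* is an R-expression; Principle C requires it to be free (not bound by any c-commanding expression).
— he: subject of the clause headed by 'supposed'; the pronoun does not c-command the R-expression — coreference allowed.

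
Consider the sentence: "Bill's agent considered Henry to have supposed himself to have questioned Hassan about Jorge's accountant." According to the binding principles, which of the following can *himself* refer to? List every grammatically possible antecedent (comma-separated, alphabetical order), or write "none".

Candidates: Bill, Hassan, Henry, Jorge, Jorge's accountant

*himself* is a reflexive; Principle A requires it to be bound within its binding domain — the clause headed by 'supposed'.
— Bill: possessor inside the subject DP of the matrix clause; does not c-command the reflexive — cannot bind it (Principle A).
— Hassan: object of the clause headed by 'questioned'; does not c-command the reflexive — cannot bind it (Principle A).
— Henry: subject of the clause headed by 'supposed'; c-commands the reflexive within its binding domain — allowed (Principle A).
— Jorge: possessor inside the second object DP of the clause headed by 'questioned'; does not c-command the reflexive — cannot bind it (Principle A).
— Jorge's accountant: second object of the clause headed by 'questioned'; does not c-command the reflexive — cannot bind it (Principle A).

Henry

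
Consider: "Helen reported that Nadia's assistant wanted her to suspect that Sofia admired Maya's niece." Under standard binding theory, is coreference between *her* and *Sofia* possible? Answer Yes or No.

*Sofia* is an R-expression; Principle C requires it to be free (not bound by any c-commanding expression).
— her: subject of the clause headed by 'suspect'; the pronoun c-commands the R-expression — coreference blocked (Principle C).

No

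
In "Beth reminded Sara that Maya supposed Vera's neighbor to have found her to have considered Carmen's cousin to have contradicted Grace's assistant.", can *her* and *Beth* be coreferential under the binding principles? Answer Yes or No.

Yes

*Beth* is an R-expression; Principle C requires it to be free (not bound by any c-commanding expression).
— her: subject of the clause headed by 'considered'; the pronoun does not c-command the R-expression — coreference allowed.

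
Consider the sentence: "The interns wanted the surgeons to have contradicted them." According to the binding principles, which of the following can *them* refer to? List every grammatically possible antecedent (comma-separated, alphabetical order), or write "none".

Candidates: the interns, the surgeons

*them* is a pronoun; Principle B requires it to be free in its binding domain — the clause headed by 'contradicted'.
— the interns: subject of the matrix clause; c-commands the pronoun but lies outside its binding domain — allowed.
— the surgeons: subject of the clause headed by 'contradicted'; c-commands the pronoun within its binding domain — blocked (Principle B).

the interns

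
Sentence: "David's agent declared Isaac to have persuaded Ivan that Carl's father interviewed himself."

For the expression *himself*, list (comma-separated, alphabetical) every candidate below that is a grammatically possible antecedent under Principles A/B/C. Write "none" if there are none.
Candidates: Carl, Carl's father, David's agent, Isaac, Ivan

Carl's father

*himself* is a reflexive; Principle A requires it to be bound within its binding domain — the clause headed by 'interviewed'.
— Carl: possessor inside the subject DP of the clause headed by 'interviewed'; does not c-command the reflexive — cannot bind it (Principle A).
— Carl's father: subject of the clause headed by 'interviewed'; c-commands the reflexive within its binding domain — allowed (Principle A).
— David's agent: subject of the matrix clause; c-commands the reflexive but lies outside its binding domain — cannot bind it (Principle A).
— Isaac: subject of the clause headed by 'persuaded'; c-commands the reflexive but lies outside its binding domain — cannot bind it (Principle A).
— Ivan: object of the clause headed by 'persuaded'; c-commands the reflexive but lies outside its binding domain — cannot bind it (Principle A).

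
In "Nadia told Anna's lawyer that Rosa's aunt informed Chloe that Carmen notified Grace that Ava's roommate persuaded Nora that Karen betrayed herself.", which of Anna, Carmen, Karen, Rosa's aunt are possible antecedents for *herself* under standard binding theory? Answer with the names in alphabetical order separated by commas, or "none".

*herself* is a reflexive; Principle A requires it to be bound within its binding domain — the clause headed by 'betrayed'.
— Anna: possessor inside the object DP of the matrix clause; does not c-command the reflexive — cannot bind it (Principle A).
— Carmen: subject of the clause headed by 'notified'; c-commands the reflexive but lies outside its binding domain — cannot bind it (Principle A).
— Karen: subject of the clause headed by 'betrayed'; c-commands the reflexive within its binding domain — allowed (Principle A).
— Rosa's aunt: subject of the clause headed by 'informed'; c-commands the reflexive but lies outside its binding domain — cannot bind it (Principle A).

Karen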